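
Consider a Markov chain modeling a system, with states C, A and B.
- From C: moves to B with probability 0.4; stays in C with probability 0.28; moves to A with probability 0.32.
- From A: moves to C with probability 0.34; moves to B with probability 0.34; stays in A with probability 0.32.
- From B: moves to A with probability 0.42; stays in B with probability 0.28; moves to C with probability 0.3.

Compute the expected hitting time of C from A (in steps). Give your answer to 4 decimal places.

Let t(s) be the expected number of steps to first reach C from state s, with t(C) = 0. Conditioning on the first step:
t(A) = 1 + 0.32·t(A) + 0.34·t(B)
t(B) = 1 + 0.42·t(A) + 0.28·t(B)
Solving: t(A) = 3.0565, t(B) = 3.1719.
Expected steps from A to C: 3.0565.

3.0565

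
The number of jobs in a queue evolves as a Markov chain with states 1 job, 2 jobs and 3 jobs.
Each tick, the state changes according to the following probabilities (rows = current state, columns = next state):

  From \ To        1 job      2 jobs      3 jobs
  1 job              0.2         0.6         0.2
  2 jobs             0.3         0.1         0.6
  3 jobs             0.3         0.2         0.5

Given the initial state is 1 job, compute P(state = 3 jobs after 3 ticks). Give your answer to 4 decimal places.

Propagate the distribution vector 3 ticks from 1 job.
After 0 ticks: (1.0000, 0.0000, 0.0000)
After 1 tick: (0.2000, 0.6000, 0.2000)
After 2 ticks: (0.2800, 0.2200, 0.5000)
After 3 ticks: (0.2720, 0.2900, 0.4380)
P(in 3 jobs after 3 ticks) = 0.4380

0.4380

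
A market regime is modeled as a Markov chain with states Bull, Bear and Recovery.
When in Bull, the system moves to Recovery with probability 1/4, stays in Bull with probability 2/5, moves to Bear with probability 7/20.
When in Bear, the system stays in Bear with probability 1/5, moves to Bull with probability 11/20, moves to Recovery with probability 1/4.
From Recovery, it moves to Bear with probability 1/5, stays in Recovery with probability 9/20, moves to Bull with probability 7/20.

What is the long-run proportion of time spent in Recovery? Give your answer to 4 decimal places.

0.3125

Let the stationary distribution be π with π = πP and π_1 + π_2 + π_3 = 1.
π_1 = 0.4·π_1 + 0.55·π_2 + 0.35·π_3
π_2 = 0.35·π_1 + 0.2·π_2 + 0.2·π_3
Solving with the normalization constraint gives π = (0.4239, 0.2636, 0.3125).
So the stationary probability of Recovery is 0.3125.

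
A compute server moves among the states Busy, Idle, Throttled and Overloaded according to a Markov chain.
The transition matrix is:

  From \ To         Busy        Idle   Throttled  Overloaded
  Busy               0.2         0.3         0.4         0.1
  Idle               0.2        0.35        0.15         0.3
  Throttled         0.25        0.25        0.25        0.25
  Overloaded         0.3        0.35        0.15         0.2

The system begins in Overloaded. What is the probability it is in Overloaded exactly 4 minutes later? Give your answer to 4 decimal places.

0.2197

Propagate the distribution vector 4 minutes from Overloaded.
After 0 minutes: (0.0000, 0.0000, 0.0000, 1.0000)
After 1 minute: (0.3000, 0.3500, 0.1500, 0.2000)
After 2 minutes: (0.2275, 0.3200, 0.2400, 0.2125)
After 3 minutes: (0.2333, 0.3146, 0.2309, 0.2213)
After 4 minutes: (0.2337, 0.3153, 0.2314, 0.2197)
P(in Overloaded after 4 minutes) = 0.2197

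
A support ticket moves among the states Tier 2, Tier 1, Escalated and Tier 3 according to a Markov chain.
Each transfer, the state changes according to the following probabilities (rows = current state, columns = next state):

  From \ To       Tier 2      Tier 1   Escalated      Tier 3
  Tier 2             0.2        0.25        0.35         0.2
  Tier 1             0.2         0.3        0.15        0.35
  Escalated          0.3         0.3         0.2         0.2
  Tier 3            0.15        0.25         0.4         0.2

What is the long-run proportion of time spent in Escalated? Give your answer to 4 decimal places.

0.2666

Let the stationary distribution be π with π = πP and π_1 + π_2 + π_3 + π_4 = 1.
π_1 = 0.2·π_1 + 0.2·π_2 + 0.3·π_3 + 0.15·π_4
π_2 = 0.25·π_1 + 0.3·π_2 + 0.3·π_3 + 0.25·π_4
π_3 = 0.35·π_1 + 0.15·π_2 + 0.2·π_3 + 0.4·π_4
Solving with the normalization constraint gives π = (0.2146, 0.2772, 0.2666, 0.2416).
So the stationary probability of Escalated is 0.2666.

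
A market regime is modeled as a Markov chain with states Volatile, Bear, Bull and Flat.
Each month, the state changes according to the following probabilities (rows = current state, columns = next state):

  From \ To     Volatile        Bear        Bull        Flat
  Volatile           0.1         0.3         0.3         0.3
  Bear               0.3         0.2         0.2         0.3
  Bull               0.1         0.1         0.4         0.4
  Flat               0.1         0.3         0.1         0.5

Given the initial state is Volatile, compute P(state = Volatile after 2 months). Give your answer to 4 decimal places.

0.1600

Propagate the distribution vector 2 months from Volatile.
After 0 months: (1.0000, 0.0000, 0.0000, 0.0000)
After 1 month: (0.1000, 0.3000, 0.3000, 0.3000)
After 2 months: (0.1600, 0.2100, 0.2400, 0.3900)
P(in Volatile after 2 months) = 0.1600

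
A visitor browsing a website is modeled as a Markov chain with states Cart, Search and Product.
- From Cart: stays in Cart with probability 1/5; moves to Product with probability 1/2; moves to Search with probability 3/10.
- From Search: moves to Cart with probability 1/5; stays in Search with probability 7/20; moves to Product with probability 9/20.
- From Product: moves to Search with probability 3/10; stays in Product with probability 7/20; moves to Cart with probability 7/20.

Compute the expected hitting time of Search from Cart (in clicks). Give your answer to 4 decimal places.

Let t(s) be the expected number of clicks to first reach Search from state s, with t(Search) = 0. Conditioning on the first click:
t(Cart) = 1 + 0.2·t(Cart) + 0.5·t(Product)
t(Product) = 1 + 0.35·t(Cart) + 0.35·t(Product)
Solving: t(Cart) = 3.3333, t(Product) = 3.3333.
Expected clicks from Cart to Search: 3.3333.

3.3333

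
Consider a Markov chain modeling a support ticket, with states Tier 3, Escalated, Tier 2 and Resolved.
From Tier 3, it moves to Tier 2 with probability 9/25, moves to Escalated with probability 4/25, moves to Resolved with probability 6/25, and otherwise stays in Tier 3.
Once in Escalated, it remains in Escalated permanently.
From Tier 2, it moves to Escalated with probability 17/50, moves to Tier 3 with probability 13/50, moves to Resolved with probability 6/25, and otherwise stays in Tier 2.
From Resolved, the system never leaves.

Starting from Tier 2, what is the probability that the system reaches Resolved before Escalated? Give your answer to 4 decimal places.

Let h(s) be the probability of absorption at Resolved starting from transient state s. Then h(Resolved) = 1 and h(Escalated) = 0. By first-step analysis:
h(Tier 3) = 0.24·h(Tier 3) + 0.16·0 + 0.36·h(Tier 2) + 0.24·1
h(Tier 2) = 0.26·h(Tier 3) + 0.34·0 + 0.16·h(Tier 2) + 0.24·1
Solving: h(Tier 3) = 0.5286, h(Tier 2) = 0.4493.
Starting from Tier 2, the probability is 0.4493.

0.4493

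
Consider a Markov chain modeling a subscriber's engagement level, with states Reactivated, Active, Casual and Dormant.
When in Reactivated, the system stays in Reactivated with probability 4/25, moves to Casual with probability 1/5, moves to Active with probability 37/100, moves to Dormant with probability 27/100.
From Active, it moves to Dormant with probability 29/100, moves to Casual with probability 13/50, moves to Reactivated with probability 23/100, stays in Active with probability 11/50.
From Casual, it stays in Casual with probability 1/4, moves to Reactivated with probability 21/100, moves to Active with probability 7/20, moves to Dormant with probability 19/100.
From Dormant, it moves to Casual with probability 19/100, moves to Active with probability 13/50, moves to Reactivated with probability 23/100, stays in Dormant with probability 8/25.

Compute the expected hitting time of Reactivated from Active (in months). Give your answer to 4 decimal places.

4.4399

Let t(s) be the expected number of months to first reach Reactivated from state s, with t(Reactivated) = 0. Conditioning on the first month:
t(Active) = 1 + 0.22·t(Active) + 0.26·t(Casual) + 0.29·t(Dormant)
t(Casual) = 1 + 0.35·t(Active) + 0.25·t(Casual) + 0.19·t(Dormant)
t(Dormant) = 1 + 0.26·t(Active) + 0.19·t(Casual) + 0.32·t(Dormant)
Solving: t(Active) = 4.4399, t(Casual) = 4.5284, t(Dormant) = 4.4335.
Expected months from Active to Reactivated: 4.4399.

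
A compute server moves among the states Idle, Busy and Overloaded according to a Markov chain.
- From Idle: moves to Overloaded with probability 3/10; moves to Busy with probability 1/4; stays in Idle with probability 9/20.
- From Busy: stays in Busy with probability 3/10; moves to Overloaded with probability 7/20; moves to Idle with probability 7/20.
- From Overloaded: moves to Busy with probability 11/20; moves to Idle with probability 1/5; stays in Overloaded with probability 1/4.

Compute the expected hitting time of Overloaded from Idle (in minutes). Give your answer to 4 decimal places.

3.1933

Let t(s) be the expected number of minutes to first reach Overloaded from state s, with t(Overloaded) = 0. Conditioning on the first minute:
t(Idle) = 1 + 0.45·t(Idle) + 0.25·t(Busy)
t(Busy) = 1 + 0.35·t(Idle) + 0.3·t(Busy)
Solving: t(Idle) = 3.1933, t(Busy) = 3.0252.
Expected minutes from Idle to Overloaded: 3.1933.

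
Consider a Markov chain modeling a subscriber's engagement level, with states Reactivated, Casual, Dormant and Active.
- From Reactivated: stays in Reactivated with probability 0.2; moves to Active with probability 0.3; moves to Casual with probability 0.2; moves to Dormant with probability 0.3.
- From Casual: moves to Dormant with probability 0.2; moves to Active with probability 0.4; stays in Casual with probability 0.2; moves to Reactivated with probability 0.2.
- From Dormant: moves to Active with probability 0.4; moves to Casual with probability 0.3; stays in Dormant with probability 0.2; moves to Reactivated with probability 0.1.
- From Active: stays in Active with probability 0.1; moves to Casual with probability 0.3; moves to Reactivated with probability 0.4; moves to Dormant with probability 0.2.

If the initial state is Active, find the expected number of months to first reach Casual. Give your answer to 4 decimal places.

3.6716

Let t(s) be the expected number of months to first reach Casual from state s, with t(Casual) = 0. Conditioning on the first month:
t(Reactivated) = 1 + 0.2·t(Reactivated) + 0.3·t(Dormant) + 0.3·t(Active)
t(Dormant) = 1 + 0.1·t(Reactivated) + 0.2·t(Dormant) + 0.4·t(Active)
t(Active) = 1 + 0.4·t(Reactivated) + 0.2·t(Dormant) + 0.1·t(Active)
Solving: t(Reactivated) = 3.9701, t(Dormant) = 3.5821, t(Active) = 3.6716.
Expected months from Active to Casual: 3.6716.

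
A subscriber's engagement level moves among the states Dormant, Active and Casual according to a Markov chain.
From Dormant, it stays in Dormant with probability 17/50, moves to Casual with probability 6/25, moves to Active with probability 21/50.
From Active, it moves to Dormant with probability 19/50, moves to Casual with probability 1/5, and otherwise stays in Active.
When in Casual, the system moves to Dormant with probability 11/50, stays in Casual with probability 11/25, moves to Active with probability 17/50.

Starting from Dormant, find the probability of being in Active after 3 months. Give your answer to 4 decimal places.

0.3983

Propagate the distribution vector 3 months from Dormant.
After 0 months: (1.0000, 0.0000, 0.0000)
After 1 month: (0.3400, 0.4200, 0.2400)
After 2 months: (0.3280, 0.4008, 0.2712)
After 3 months: (0.3235, 0.3983, 0.2782)
P(in Active after 3 months) = 0.3983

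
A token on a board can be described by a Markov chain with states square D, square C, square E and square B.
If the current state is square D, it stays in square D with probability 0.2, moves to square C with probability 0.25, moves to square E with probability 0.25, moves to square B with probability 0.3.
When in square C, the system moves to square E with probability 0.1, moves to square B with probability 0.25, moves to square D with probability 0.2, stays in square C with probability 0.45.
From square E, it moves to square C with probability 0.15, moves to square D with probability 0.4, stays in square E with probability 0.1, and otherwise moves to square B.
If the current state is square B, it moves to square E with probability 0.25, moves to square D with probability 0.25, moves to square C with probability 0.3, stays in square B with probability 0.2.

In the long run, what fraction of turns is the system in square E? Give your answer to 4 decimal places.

Let the stationary distribution be π with π = πP and π_1 + π_2 + π_3 + π_4 = 1.
π_1 = 0.2·π_1 + 0.2·π_2 + 0.4·π_3 + 0.25·π_4
π_2 = 0.25·π_1 + 0.45·π_2 + 0.15·π_3 + 0.3·π_4
π_3 = 0.25·π_1 + 0.1·π_2 + 0.1·π_3 + 0.25·π_4
Solving with the normalization constraint gives π = (0.2488, 0.3070, 0.1773, 0.2668).
So the stationary probability of square E is 0.1773.

0.1773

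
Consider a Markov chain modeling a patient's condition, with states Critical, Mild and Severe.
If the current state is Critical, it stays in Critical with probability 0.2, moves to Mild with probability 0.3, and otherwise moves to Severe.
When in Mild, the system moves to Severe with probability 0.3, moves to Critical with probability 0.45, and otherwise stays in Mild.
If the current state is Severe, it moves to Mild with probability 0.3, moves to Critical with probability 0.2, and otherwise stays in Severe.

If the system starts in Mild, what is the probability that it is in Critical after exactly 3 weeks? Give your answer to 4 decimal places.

Propagate the distribution vector 3 weeks from Mild.
After 0 weeks: (0.0000, 1.0000, 0.0000)
After 1 week: (0.4500, 0.2500, 0.3000)
After 2 weeks: (0.2625, 0.2875, 0.4500)
After 3 weeks: (0.2719, 0.2856, 0.4425)
P(in Critical after 3 weeks) = 0.2719

0.2719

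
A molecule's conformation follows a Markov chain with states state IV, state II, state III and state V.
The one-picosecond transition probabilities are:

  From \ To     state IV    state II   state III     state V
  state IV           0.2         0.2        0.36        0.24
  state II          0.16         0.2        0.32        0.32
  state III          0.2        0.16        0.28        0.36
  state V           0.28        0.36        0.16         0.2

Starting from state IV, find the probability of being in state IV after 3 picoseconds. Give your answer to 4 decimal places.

Propagate the distribution vector 3 picoseconds from state IV.
After 0 picoseconds: (1.0000, 0.0000, 0.0000, 0.0000)
After 1 picosecond: (0.2000, 0.2000, 0.3600, 0.2400)
After 2 picoseconds: (0.2112, 0.2240, 0.2752, 0.2896)
After 3 picoseconds: (0.2142, 0.2353, 0.2711, 0.2794)
P(in state IV after 3 picoseconds) = 0.2142

0.2142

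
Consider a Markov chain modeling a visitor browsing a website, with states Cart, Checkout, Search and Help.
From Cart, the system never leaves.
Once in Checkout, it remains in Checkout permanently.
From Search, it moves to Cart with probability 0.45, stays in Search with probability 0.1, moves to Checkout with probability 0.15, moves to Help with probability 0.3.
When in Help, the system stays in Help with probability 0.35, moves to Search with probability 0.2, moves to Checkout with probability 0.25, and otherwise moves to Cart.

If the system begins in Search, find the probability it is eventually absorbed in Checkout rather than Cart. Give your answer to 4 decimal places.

Let h(s) be the probability of absorption at Checkout starting from transient state s. Then h(Checkout) = 1 and h(Cart) = 0. By first-step analysis:
h(Search) = 0.45·0 + 0.15·1 + 0.1·h(Search) + 0.3·h(Help)
h(Help) = 0.2·0 + 0.25·1 + 0.2·h(Search) + 0.35·h(Help)
Solving: h(Search) = 0.3286, h(Help) = 0.4857.
Starting from Search, the probability is 0.3286.

0.3286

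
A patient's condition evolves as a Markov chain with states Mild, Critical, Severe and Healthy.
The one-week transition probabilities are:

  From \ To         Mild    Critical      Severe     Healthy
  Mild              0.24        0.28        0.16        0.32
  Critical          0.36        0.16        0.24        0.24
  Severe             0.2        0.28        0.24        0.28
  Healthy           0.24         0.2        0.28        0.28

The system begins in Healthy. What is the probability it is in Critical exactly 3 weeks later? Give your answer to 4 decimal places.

0.2294

Propagate the distribution vector 3 weeks from Healthy.
After 0 weeks: (0.0000, 0.0000, 0.0000, 1.0000)
After 1 week: (0.2400, 0.2000, 0.2800, 0.2800)
After 2 weeks: (0.2528, 0.2336, 0.2320, 0.2816)
After 3 weeks: (0.2588, 0.2294, 0.2310, 0.2808)
P(in Critical after 3 weeks) = 0.2294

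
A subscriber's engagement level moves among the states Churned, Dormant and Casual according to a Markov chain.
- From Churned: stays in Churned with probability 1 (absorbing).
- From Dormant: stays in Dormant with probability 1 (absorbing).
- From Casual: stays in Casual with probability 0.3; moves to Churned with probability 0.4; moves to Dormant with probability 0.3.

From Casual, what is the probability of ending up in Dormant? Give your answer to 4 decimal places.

0.4286

Let h(s) be the probability of absorption at Dormant starting from transient state s. Then h(Dormant) = 1 and h(Churned) = 0. By first-step analysis:
h(Casual) = 0.4·0 + 0.3·1 + 0.3·h(Casual)
Solving: h(Casual) = 0.4286.
Starting from Casual, the probability is 0.4286.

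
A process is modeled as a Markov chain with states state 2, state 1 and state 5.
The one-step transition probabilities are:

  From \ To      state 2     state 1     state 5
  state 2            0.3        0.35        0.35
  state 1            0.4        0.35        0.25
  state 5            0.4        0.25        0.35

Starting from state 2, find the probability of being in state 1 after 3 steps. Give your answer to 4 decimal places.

0.3185

Propagate the distribution vector 3 steps from state 2.
After 0 steps: (1.0000, 0.0000, 0.0000)
After 1 step: (0.3000, 0.3500, 0.3500)
After 2 steps: (0.3700, 0.3150, 0.3150)
After 3 steps: (0.3630, 0.3185, 0.3185)
P(in state 1 after 3 steps) = 0.3185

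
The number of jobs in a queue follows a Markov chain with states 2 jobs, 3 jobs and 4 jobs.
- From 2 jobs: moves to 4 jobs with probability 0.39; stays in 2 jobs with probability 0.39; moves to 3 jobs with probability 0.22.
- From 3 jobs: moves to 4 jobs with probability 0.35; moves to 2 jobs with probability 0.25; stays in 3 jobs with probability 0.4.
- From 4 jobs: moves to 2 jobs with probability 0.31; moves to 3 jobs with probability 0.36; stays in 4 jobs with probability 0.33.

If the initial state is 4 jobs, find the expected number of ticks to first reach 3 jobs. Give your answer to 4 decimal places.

3.1967

Let t(s) be the expected number of ticks to first reach 3 jobs from state s, with t(3 jobs) = 0. Conditioning on the first tick:
t(2 jobs) = 1 + 0.39·t(2 jobs) + 0.39·t(4 jobs)
t(4 jobs) = 1 + 0.31·t(2 jobs) + 0.33·t(4 jobs)
Solving: t(2 jobs) = 3.6831, t(4 jobs) = 3.1967.
Expected ticks from 4 jobs to 3 jobs: 3.1967.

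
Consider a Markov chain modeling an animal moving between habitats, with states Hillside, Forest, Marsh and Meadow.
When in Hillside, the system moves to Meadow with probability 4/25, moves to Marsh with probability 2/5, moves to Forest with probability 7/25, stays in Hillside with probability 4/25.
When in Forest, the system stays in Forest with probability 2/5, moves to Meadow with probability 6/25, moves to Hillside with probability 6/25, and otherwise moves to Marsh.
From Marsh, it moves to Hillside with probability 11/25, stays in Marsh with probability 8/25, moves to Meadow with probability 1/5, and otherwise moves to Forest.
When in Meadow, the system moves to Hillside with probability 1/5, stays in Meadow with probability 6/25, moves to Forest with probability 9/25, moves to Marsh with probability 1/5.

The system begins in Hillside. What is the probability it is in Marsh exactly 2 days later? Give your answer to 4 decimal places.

0.2576

Propagate the distribution vector 2 days from Hillside.
After 0 days: (1.0000, 0.0000, 0.0000, 0.0000)
After 1 day: (0.1600, 0.2800, 0.4000, 0.1600)
After 2 days: (0.3008, 0.2304, 0.2576, 0.2112)
P(in Marsh after 2 days) = 0.2576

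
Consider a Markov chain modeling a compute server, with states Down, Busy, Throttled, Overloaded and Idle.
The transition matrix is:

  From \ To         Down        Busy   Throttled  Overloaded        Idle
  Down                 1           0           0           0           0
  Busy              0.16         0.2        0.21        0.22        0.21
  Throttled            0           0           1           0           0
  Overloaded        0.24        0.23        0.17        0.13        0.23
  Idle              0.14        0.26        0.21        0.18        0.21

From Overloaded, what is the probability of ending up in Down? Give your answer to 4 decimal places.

0.5148

Let h(s) be the probability of absorption at Down starting from transient state s. Then h(Down) = 1 and h(Throttled) = 0. By first-step analysis:
h(Busy) = 0.16·1 + 0.2·h(Busy) + 0.21·0 + 0.22·h(Overloaded) + 0.21·h(Idle)
h(Overloaded) = 0.24·1 + 0.23·h(Busy) + 0.17·0 + 0.13·h(Overloaded) + 0.23·h(Idle)
h(Idle) = 0.14·1 + 0.26·h(Busy) + 0.21·0 + 0.18·h(Overloaded) + 0.21·h(Idle)
Solving: h(Busy) = 0.4585, h(Overloaded) = 0.5148, h(Idle) = 0.4454.
Starting from Overloaded, the probability is 0.5148.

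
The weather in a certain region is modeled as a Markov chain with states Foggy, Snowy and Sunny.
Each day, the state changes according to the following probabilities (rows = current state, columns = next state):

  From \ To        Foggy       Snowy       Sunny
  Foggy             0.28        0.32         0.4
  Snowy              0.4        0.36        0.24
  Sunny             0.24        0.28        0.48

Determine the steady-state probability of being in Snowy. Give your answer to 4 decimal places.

0.3175

Let the stationary distribution be π with π = πP and π_1 + π_2 + π_3 = 1.
π_1 = 0.28·π_1 + 0.4·π_2 + 0.24·π_3
π_2 = 0.32·π_1 + 0.36·π_2 + 0.28·π_3
Solving with the normalization constraint gives π = (0.3029, 0.3175, 0.3796).
So the stationary probability of Snowy is 0.3175.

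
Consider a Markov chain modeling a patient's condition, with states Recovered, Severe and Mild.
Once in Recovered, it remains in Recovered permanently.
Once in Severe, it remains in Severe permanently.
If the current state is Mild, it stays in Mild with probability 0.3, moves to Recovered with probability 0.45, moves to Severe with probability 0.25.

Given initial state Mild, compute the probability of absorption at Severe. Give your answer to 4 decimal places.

0.3571

Let h(s) be the probability of absorption at Severe starting from transient state s. Then h(Severe) = 1 and h(Recovered) = 0. By first-step analysis:
h(Mild) = 0.45·0 + 0.25·1 + 0.3·h(Mild)
Solving: h(Mild) = 0.3571.
Starting from Mild, the probability is 0.3571.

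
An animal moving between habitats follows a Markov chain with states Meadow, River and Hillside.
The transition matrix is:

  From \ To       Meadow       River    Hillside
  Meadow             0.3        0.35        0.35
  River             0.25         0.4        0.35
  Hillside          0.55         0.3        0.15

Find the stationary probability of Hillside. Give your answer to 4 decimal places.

Let the stationary distribution be π with π = πP and π_1 + π_2 + π_3 = 1.
π_1 = 0.3·π_1 + 0.25·π_2 + 0.55·π_3
π_2 = 0.35·π_1 + 0.4·π_2 + 0.3·π_3
Solving with the normalization constraint gives π = (0.3553, 0.3531, 0.2917).
So the stationary probability of Hillside is 0.2917.

0.2917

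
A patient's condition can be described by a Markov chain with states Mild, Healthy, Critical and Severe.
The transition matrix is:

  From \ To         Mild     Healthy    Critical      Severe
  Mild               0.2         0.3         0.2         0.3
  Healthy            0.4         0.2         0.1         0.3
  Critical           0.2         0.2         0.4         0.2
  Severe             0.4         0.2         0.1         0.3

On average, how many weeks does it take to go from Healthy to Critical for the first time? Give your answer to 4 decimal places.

Let t(s) be the expected number of weeks to first reach Critical from state s, with t(Critical) = 0. Conditioning on the first week:
t(Mild) = 1 + 0.2·t(Mild) + 0.3·t(Healthy) + 0.3·t(Severe)
t(Healthy) = 1 + 0.4·t(Mild) + 0.2·t(Healthy) + 0.3·t(Severe)
t(Severe) = 1 + 0.4·t(Mild) + 0.2·t(Healthy) + 0.3·t(Severe)
Solving: t(Mild) = 6.8750, t(Healthy) = 7.5000, t(Severe) = 7.5000.
Expected weeks from Healthy to Critical: 7.5000.

7.5000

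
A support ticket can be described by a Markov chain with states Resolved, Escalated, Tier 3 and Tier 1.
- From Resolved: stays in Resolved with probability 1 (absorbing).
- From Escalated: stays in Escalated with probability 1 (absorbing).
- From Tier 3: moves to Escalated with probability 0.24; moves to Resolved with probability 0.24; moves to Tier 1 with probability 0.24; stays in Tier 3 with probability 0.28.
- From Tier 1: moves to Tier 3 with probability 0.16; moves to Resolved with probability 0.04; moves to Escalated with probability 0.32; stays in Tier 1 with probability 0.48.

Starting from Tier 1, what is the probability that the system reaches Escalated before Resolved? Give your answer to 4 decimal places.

0.8000

Let h(s) be the probability of absorption at Escalated starting from transient state s. Then h(Escalated) = 1 and h(Resolved) = 0. By first-step analysis:
h(Tier 3) = 0.24·0 + 0.24·1 + 0.28·h(Tier 3) + 0.24·h(Tier 1)
h(Tier 1) = 0.04·0 + 0.32·1 + 0.16·h(Tier 3) + 0.48·h(Tier 1)
Solving: h(Tier 3) = 0.6000, h(Tier 1) = 0.8000.
Starting from Tier 1, the probability is 0.8000.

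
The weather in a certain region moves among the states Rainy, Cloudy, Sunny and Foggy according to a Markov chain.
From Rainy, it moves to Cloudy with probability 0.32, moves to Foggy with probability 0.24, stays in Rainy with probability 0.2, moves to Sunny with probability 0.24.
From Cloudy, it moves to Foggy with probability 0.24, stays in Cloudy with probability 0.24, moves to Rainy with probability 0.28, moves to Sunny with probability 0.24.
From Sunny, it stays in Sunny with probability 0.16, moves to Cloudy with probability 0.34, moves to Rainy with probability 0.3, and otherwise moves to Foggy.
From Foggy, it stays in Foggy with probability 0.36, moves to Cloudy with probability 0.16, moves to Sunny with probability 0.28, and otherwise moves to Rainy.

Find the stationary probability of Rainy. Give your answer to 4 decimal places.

0.2441

Let the stationary distribution be π with π = πP and π_1 + π_2 + π_3 + π_4 = 1.
π_1 = 0.2·π_1 + 0.28·π_2 + 0.3·π_3 + 0.2·π_4
π_2 = 0.32·π_1 + 0.24·π_2 + 0.34·π_3 + 0.16·π_4
π_3 = 0.24·π_1 + 0.24·π_2 + 0.16·π_3 + 0.28·π_4
Solving with the normalization constraint gives π = (0.2441, 0.2617, 0.2319, 0.2622).
So the stationary probability of Rainy is 0.2441.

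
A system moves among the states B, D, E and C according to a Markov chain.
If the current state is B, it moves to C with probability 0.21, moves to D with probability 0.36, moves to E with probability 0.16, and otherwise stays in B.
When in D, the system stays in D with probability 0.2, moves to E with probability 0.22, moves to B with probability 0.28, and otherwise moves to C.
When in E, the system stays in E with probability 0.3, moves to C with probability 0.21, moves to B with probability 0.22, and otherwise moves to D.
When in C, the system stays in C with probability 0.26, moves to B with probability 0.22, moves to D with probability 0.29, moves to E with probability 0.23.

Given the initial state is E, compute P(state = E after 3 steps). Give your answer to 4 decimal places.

0.2262

Propagate the distribution vector 3 steps from E.
After 0 steps: (0.0000, 0.0000, 1.0000, 0.0000)
After 1 step: (0.2200, 0.2700, 0.3000, 0.2100)
After 2 steps: (0.2472, 0.2751, 0.2329, 0.2448)
After 3 steps: (0.2489, 0.2779, 0.2262, 0.2470)
P(in E after 3 steps) = 0.2262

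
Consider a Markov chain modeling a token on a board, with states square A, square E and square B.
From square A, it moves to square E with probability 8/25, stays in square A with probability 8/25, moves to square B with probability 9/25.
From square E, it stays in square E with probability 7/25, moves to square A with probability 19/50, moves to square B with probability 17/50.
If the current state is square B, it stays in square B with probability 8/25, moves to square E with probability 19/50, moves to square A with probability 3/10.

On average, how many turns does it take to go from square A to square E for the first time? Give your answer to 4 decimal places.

2.9345

Let t(s) be the expected number of turns to first reach square E from state s, with t(square E) = 0. Conditioning on the first turn:
t(square A) = 1 + 0.32·t(square A) + 0.36·t(square B)
t(square B) = 1 + 0.3·t(square A) + 0.32·t(square B)
Solving: t(square A) = 2.9345, t(square B) = 2.7652.
Expected turns from square A to square E: 2.9345.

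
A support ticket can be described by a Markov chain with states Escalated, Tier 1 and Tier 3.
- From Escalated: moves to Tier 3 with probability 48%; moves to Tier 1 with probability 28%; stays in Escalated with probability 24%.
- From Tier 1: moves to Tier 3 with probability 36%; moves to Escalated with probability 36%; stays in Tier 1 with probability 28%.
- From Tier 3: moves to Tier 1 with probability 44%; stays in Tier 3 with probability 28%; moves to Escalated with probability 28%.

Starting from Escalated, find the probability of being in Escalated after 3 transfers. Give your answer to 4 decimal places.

Propagate the distribution vector 3 transfers from Escalated.
After 0 transfers: (1.0000, 0.0000, 0.0000)
After 1 transfer: (0.2400, 0.2800, 0.4800)
After 2 transfers: (0.2928, 0.3568, 0.3504)
After 3 transfers: (0.2968, 0.3361, 0.3671)
P(in Escalated after 3 transfers) = 0.2968

0.2968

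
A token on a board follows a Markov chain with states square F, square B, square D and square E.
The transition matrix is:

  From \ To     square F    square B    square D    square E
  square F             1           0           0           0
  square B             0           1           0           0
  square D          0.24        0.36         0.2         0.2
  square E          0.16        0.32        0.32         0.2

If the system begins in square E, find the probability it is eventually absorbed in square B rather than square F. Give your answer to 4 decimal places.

0.6444

Let h(s) be the probability of absorption at square B starting from transient state s. Then h(square B) = 1 and h(square F) = 0. By first-step analysis:
h(square D) = 0.24·0 + 0.36·1 + 0.2·h(square D) + 0.2·h(square E)
h(square E) = 0.16·0 + 0.32·1 + 0.32·h(square D) + 0.2·h(square E)
Solving: h(square D) = 0.6111, h(square E) = 0.6444.
Starting from square E, the probability is 0.6444.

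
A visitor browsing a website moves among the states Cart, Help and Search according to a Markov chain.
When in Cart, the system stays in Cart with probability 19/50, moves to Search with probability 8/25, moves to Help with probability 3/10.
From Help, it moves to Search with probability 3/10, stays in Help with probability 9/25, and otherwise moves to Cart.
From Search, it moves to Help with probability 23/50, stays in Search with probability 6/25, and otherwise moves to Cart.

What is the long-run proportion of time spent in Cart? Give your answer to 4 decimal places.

Let the stationary distribution be π with π = πP and π_1 + π_2 + π_3 = 1.
π_1 = 0.38·π_1 + 0.34·π_2 + 0.3·π_3
π_2 = 0.3·π_1 + 0.36·π_2 + 0.46·π_3
Solving with the normalization constraint gives π = (0.3421, 0.3684, 0.2895).
So the stationary probability of Cart is 0.3421.

0.3421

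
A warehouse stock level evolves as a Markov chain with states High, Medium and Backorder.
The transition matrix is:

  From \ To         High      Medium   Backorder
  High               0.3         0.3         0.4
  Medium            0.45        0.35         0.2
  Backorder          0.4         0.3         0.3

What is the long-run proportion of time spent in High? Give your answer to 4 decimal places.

Let the stationary distribution be π with π = πP and π_1 + π_2 + π_3 = 1.
π_1 = 0.3·π_1 + 0.45·π_2 + 0.4·π_3
π_2 = 0.3·π_1 + 0.35·π_2 + 0.3·π_3
Solving with the normalization constraint gives π = (0.3780, 0.3158, 0.3062).
So the stationary probability of High is 0.3780.

0.3780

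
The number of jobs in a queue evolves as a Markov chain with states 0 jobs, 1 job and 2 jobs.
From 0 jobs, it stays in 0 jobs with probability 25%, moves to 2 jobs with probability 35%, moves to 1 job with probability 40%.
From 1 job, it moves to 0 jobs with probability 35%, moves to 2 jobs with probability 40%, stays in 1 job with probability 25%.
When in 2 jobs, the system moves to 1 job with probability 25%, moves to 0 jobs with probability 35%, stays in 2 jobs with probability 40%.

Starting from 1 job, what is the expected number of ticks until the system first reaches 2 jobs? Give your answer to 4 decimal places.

2.6036

Let t(s) be the expected number of ticks to first reach 2 jobs from state s, with t(2 jobs) = 0. Conditioning on the first tick:
t(0 jobs) = 1 + 0.25·t(0 jobs) + 0.4·t(1 job)
t(1 job) = 1 + 0.35·t(0 jobs) + 0.25·t(1 job)
Solving: t(0 jobs) = 2.7219, t(1 job) = 2.6036.
Expected ticks from 1 job to 2 jobs: 2.6036.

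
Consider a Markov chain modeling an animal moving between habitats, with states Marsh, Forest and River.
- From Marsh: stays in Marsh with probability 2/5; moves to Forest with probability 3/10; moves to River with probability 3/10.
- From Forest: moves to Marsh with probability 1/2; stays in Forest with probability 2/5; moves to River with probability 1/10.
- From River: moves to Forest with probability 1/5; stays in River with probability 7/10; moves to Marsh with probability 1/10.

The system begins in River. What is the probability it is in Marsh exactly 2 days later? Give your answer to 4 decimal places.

0.2100

Sum over the intermediate state after 1 day:
P = P(River→Marsh)·P(Marsh→Marsh) + P(River→Forest)·P(Forest→Marsh) + P(River→River)·P(River→Marsh)
  = 0.1×0.4 + 0.2×0.5 + 0.7×0.1
  = 0.0400 + 0.1000 + 0.0700 = 0.2100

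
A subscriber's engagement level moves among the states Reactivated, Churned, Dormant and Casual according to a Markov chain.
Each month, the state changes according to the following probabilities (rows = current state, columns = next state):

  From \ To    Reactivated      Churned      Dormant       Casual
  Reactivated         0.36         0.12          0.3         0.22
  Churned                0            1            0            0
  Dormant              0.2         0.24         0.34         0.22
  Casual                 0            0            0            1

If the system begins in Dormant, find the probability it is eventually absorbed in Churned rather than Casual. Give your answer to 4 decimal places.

Let h(s) be the probability of absorption at Churned starting from transient state s. Then h(Churned) = 1 and h(Casual) = 0. By first-step analysis:
h(Reactivated) = 0.36·h(Reactivated) + 0.12·1 + 0.3·h(Dormant) + 0.22·0
h(Dormant) = 0.2·h(Reactivated) + 0.24·1 + 0.34·h(Dormant) + 0.22·0
Solving: h(Reactivated) = 0.4172, h(Dormant) = 0.4901.
Starting from Dormant, the probability is 0.4901.

0.4901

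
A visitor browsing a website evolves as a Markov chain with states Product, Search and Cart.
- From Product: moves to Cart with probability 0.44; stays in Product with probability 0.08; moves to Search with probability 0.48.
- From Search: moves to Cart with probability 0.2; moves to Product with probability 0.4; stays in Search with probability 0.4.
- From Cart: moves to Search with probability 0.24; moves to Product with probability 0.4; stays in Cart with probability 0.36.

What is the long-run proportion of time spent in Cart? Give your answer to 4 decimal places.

Let the stationary distribution be π with π = πP and π_1 + π_2 + π_3 = 1.
π_1 = 0.08·π_1 + 0.4·π_2 + 0.4·π_3
π_2 = 0.48·π_1 + 0.4·π_2 + 0.24·π_3
Solving with the normalization constraint gives π = (0.3030, 0.3723, 0.3247).
So the stationary probability of Cart is 0.3247.

0.3247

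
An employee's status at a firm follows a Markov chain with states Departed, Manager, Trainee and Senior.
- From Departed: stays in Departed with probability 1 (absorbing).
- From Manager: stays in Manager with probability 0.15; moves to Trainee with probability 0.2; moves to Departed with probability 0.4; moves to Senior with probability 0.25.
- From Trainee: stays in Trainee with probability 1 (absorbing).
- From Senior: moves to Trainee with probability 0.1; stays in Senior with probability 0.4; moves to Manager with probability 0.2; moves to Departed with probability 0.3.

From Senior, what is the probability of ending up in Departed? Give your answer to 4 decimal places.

Let h(s) be the probability of absorption at Departed starting from transient state s. Then h(Departed) = 1 and h(Trainee) = 0. By first-step analysis:
h(Manager) = 0.4·1 + 0.15·h(Manager) + 0.2·0 + 0.25·h(Senior)
h(Senior) = 0.3·1 + 0.2·h(Manager) + 0.1·0 + 0.4·h(Senior)
Solving: h(Manager) = 0.6848, h(Senior) = 0.7283.
Starting from Senior, the probability is 0.7283.

0.7283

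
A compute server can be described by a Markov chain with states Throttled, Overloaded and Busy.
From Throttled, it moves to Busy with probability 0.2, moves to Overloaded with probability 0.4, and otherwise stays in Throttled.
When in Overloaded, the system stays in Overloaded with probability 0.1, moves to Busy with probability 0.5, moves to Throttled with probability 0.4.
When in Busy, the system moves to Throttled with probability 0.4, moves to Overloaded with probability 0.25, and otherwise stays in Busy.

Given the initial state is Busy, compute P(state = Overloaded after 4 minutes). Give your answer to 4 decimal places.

Propagate the distribution vector 4 minutes from Busy.
After 0 minutes: (0.0000, 0.0000, 1.0000)
After 1 minute: (0.4000, 0.2500, 0.3500)
After 2 minutes: (0.4000, 0.2725, 0.3275)
After 3 minutes: (0.4000, 0.2691, 0.3309)
After 4 minutes: (0.4000, 0.2696, 0.3304)
P(in Overloaded after 4 minutes) = 0.2696

0.2696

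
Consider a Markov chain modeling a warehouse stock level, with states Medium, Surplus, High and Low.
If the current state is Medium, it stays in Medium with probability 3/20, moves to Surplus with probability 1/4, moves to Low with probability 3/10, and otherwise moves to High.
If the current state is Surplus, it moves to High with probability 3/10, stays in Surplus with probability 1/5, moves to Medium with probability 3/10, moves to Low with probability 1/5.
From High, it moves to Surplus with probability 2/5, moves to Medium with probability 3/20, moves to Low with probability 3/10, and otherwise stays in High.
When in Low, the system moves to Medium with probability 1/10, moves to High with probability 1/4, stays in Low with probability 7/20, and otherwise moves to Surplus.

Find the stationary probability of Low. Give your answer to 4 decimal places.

0.2856

Let the stationary distribution be π with π = πP and π_1 + π_2 + π_3 + π_4 = 1.
π_1 = 0.15·π_1 + 0.3·π_2 + 0.15·π_3 + 0.1·π_4
π_2 = 0.25·π_1 + 0.2·π_2 + 0.4·π_3 + 0.3·π_4
π_3 = 0.3·π_1 + 0.3·π_2 + 0.15·π_3 + 0.25·π_4
Solving with the normalization constraint gives π = (0.1788, 0.2872, 0.2485, 0.2856).
So the stationary probability of Low is 0.2856.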